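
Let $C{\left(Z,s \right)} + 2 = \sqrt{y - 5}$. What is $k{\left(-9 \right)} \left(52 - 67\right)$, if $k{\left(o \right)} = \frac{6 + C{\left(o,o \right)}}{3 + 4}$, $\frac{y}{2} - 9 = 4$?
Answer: $- \frac{60}{7} - \frac{15 \sqrt{21}}{7} \approx -18.391$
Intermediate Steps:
$y = 26$ ($y = 18 + 2 \cdot 4 = 18 + 8 = 26$)
$C{\left(Z,s \right)} = -2 + \sqrt{21}$ ($C{\left(Z,s \right)} = -2 + \sqrt{26 - 5} = -2 + \sqrt{21}$)
$k{\left(o \right)} = \frac{4}{7} + \frac{\sqrt{21}}{7}$ ($k{\left(o \right)} = \frac{6 - \left(2 - \sqrt{21}\right)}{3 + 4} = \frac{4 + \sqrt{21}}{7} = \left(4 + \sqrt{21}\right) \frac{1}{7} = \frac{4}{7} + \frac{\sqrt{21}}{7}$)
$k{\left(-9 \right)} \left(52 - 67\right) = \left(\frac{4}{7} + \frac{\sqrt{21}}{7}\right) \left(52 - 67\right) = \left(\frac{4}{7} + \frac{\sqrt{21}}{7}\right) \left(-15\right) = - \frac{60}{7} - \frac{15 \sqrt{21}}{7}$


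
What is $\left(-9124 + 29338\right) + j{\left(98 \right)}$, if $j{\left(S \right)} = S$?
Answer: $20312$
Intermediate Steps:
$\left(-9124 + 29338\right) + j{\left(98 \right)} = \left(-9124 + 29338\right) + 98 = 20214 + 98 = 20312$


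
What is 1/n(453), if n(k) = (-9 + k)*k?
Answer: 1/201132 ≈ 4.9719e-6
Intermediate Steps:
n(k) = k*(-9 + k)
1/n(453) = 1/(453*(-9 + 453)) = 1/(453*444) = 1/201132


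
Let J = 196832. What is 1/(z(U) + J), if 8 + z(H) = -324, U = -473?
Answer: 1/196500 ≈ 5.0891e-6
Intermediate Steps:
z(H) = -332 (z(H) = -8 - 324 = -332)
1/(z(U) + J) = 1/(-332 + 196832) = 1/196500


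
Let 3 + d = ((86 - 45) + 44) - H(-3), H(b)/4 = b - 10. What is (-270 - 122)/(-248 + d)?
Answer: 196/57 ≈ 3.4386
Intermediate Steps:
H(b) = -40 + 4*b (H(b) = 4*(b - 10) = 4*(-10 + b) = -40 + 4*b)
d = 134 (d = -3 + (((86 - 45) + 44) - (-40 + 4*(-3))) = -3 + ((41 + 44) - (-40 - 12)) = -3 + (85 - 1*(-52)) = -3 + (85 + 52) = -3 + 137 = 134)
(-270 - 122)/(-248 + d) = (-270 - 122)/(-248 + 134) = -392/(-114) = -392*(-1/114) = 196/57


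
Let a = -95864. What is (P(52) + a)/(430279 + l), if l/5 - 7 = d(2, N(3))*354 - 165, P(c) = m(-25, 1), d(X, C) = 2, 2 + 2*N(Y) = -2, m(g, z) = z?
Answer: -95863/433029 ≈ -0.22138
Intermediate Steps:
N(Y) = -2 (N(Y) = -1 + (1/2)*(-2) = -1 - 1 = -2)
P(c) = 1
l = 2750 (l = 35 + 5*(2*354 - 165) = 35 + 5*(708 - 165) = 35 + 5*543 = 35 + 2715 = 2750)
(P(52) + a)/(430279 + l) = (1 - 95864)/(430279 + 2750) = -95863/433029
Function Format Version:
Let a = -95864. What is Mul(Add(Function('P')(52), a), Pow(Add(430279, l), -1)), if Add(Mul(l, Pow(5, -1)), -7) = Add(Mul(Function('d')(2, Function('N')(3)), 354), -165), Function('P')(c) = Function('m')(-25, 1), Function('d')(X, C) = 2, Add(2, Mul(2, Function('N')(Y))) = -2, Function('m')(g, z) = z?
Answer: Rational(-95863, 433029) ≈ -0.22138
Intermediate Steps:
Function('N')(Y) = -2 (Function('N')(Y) = Add(-1, Mul(Rational(1, 2), -2)) = Add(-1, -1) = -2)
Function('P')(c) = 1
l = 2750 (l = Add(35, Mul(5, Add(Mul(2, 354), -165))) = Add(35, Mul(5, Add(708, -165))) = Add(35, Mul(5, 543)) = Add(35, 2715) = 2750)
Mul(Add(Function('P')(52), a), Pow(Add(430279, l), -1)) = Mul(Add(1, -95864), Pow(Add(430279, 2750), -1)) = Mul(-95863, Pow(433029, -1)) = Mul(-95863, Rational(1, 433029)) = Rational(-95863, 433029)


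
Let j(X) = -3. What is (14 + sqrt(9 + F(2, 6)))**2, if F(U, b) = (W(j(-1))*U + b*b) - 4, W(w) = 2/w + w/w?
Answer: 713/3 + 140*sqrt(15)/3 ≈ 418.41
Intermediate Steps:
W(w) = 1 + 2/w (W(w) = 2/w + 1 = 1 + 2/w)
F(U, b) = -4 + b**2 + U/3 (F(U, b) = (((2 - 3)/(-3))*U + b*b) - 4 = ((-1/3*(-1))*U + b**2) - 4 = (U/3 + b**2) - 4 = (b**2 + U/3) - 4 = -4 + b**2 + U/3)
(14 + sqrt(9 + F(2, 6)))**2 = (14 + sqrt(9 + (-4 + 6**2 + (1/3)*2)))**2 = (14 + sqrt(9 + (-4 + 36 + 2/3)))**2 = (14 + sqrt(9 + 98/3))**2 = (14 + sqrt(125/3))**2 = (14 + 5*sqrt(15)/3)**2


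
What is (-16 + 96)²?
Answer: 6400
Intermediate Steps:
(-16 + 96)² = 80² = 6400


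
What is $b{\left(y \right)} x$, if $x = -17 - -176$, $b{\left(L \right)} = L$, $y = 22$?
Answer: $3498$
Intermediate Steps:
$x = 159$ ($x = -17 + 176 = 159$)
$b{\left(y \right)} x = 22 \cdot 159 = 3498$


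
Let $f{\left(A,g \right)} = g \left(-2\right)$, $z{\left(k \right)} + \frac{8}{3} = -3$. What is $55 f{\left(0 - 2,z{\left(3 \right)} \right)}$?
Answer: $\frac{1870}{3} \approx 623.33$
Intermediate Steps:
$z{\left(k \right)} = - \frac{17}{3}$ ($z{\left(k \right)} = - \frac{8}{3} - 3 = - \frac{17}{3}$)
$f{\left(A,g \right)} = - 2 g$
$55 f{\left(0 - 2,z{\left(3 \right)} \right)} = 55 \left(\left(-2\right) \left(- \frac{17}{3}\right)\right) = 55 \cdot \frac{34}{3} = \frac{1870}{3}$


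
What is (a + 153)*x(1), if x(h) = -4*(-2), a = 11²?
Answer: 2192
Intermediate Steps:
a = 121
x(h) = 8
(a + 153)*x(1) = (121 + 153)*8 = 274*8 = 2192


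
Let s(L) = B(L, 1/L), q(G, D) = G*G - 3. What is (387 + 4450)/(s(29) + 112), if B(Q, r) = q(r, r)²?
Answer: 3421118197/85575956 ≈ 39.978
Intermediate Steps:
q(G, D) = -3 + G² (q(G, D) = G² - 3 = -3 + G²)
B(Q, r) = (-3 + r²)²
s(L) = (-3 + L⁻²)² (s(L) = (-3 + (1/L)²)² = (-3 + L⁻²)²)
(387 + 4450)/(s(29) + 112) = (387 + 4450)/((1 - 3*29²)²/29⁴ + 112) = 4837/((1 - 3*841)²/707281 + 112) = 4837/((1 - 2523)²/707281 + 112) = 4837/((1/707281)*(-2522)² + 112) = 4837/((1/707281)*6360484 + 112) = 4837/(6360484/707281 + 112) = 4837/(85575956/707281) = 4837*(707281/85575956) = 3421118197/85575956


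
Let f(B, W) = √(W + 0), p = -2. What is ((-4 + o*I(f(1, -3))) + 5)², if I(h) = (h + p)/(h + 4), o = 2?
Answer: -27/(4 + I*√3)² ≈ -0.9723 + 1.0364*I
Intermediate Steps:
f(B, W) = √W
I(h) = (-2 + h)/(4 + h) (I(h) = (h - 2)/(h + 4) = (-2 + h)/(4 + h))
((-4 + o*I(f(1, -3))) + 5)² = ((-4 + 2*((-2 + √(-3))/(4 + √(-3)))) + 5)² = ((-4 + 2*((-2 + I*√3)/(4 + I*√3))) + 5)² = ((-4 + 2*(-2 + I*√3)/(4 + I*√3)) + 5)² = (1 + 2*(-2 + I*√3)/(4 + I*√3))²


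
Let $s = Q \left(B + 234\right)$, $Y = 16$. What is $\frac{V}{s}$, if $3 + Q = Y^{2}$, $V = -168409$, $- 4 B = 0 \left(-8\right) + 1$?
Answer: $- \frac{673636}{236555} \approx -2.8477$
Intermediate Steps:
$B = - \frac{1}{4}$ ($B = - \frac{0 \left(-8\right) + 1}{4} = - \frac{0 + 1}{4} = \left(- \frac{1}{4}\right) 1 = - \frac{1}{4} \approx -0.25$)
$Q = 253$ ($Q = -3 + 16^{2} = -3 + 256 = 253$)
$s = \frac{236555}{4}$ ($s = 253 \left(- \frac{1}{4} + 234\right) = 253 \cdot \frac{935}{4} = \frac{236555}{4} \approx 59139.0$)
$\frac{V}{s} = - \frac{168409}{\frac{236555}{4}} = \left(-168409\right) \frac{4}{236555} = - \frac{673636}{236555}$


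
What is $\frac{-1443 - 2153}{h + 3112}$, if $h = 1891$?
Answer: $- \frac{3596}{5003} \approx -0.71877$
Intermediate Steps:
$\frac{-1443 - 2153}{h + 3112} = \frac{-1443 - 2153}{1891 + 3112} = - \frac{3596}{5003}$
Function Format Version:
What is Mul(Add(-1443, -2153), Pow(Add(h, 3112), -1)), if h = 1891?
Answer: Rational(-3596, 5003) ≈ -0.71877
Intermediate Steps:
Mul(Add(-1443, -2153), Pow(Add(h, 3112), -1)) = Mul(Add(-1443, -2153), Pow(Add(1891, 3112), -1)) = Mul(-3596, Pow(5003, -1)) = Mul(-3596, Rational(1, 5003)) = Rational(-3596, 5003)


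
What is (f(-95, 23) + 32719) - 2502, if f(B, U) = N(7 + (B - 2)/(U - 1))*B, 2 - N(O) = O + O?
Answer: 335712/11 ≈ 30519.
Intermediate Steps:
N(O) = 2 - 2*O (N(O) = 2 - (O + O) = 2 - 2*O)
f(B, U) = B*(-12 - 2*(-2 + B)/(-1 + U)) (f(B, U) = (2 - 2*(7 + (B - 2)/(U - 1)))*B = (2 - 2*(7 + (-2 + B)/(-1 + U)))*B = (2 + (-14 - 2*(-2 + B)/(-1 + U)))*B = (-12 - 2*(-2 + B)/(-1 + U))*B = B*(-12 - 2*(-2 + B)/(-1 + U)))
(f(-95, 23) + 32719) - 2502 = (2*(-95)*(8 - 1*(-95) - 6*23)/(-1 + 23) + 32719) - 2502 = (2*(-95)*(8 + 95 - 138)/22 + 32719) - 2502 = (2*(-95)*(1/22)*(-35) + 32719) - 2502 = (3325/11 + 32719) - 2502 = 363234/11 - 2502 = 335712/11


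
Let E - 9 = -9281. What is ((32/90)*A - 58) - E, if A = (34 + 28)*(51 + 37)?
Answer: 501926/45 ≈ 11154.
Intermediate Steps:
A = 5456 (A = 62*88 = 5456)
E = -9272 (E = 9 - 9281 = -9272)
((32/90)*A - 58) - E = ((32/90)*5456 - 58) - 1*(-9272) = ((32*(1/90))*5456 - 58) + 9272 = ((16/45)*5456 - 58) + 9272 = (87296/45 - 58) + 9272 = 84686/45 + 9272 = 501926/45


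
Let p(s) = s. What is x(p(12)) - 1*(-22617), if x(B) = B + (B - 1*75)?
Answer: 22566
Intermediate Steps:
x(B) = -75 + 2*B (x(B) = B + (B - 75) = B + (-75 + B) = -75 + 2*B)
x(p(12)) - 1*(-22617) = (-75 + 2*12) - 1*(-22617) = (-75 + 24) + 22617 = -51 + 22617 = 22566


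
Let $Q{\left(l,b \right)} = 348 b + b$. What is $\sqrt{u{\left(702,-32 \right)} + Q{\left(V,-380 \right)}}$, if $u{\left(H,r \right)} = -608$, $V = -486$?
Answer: $2 i \sqrt{33307} \approx 365.0 i$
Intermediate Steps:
$Q{\left(l,b \right)} = 349 b$
$\sqrt{u{\left(702,-32 \right)} + Q{\left(V,-380 \right)}} = \sqrt{-608 + 349 \left(-380\right)} = \sqrt{-608 - 132620} = \sqrt{-133228} = 2 i \sqrt{33307}$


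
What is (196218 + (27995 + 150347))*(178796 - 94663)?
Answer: 31512856480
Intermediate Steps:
(196218 + (27995 + 150347))*(178796 - 94663) = (196218 + 178342)*84133 = 374560*84133 = 31512856480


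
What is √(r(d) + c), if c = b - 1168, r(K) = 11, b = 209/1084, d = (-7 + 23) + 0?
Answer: 3*I*√37758701/542 ≈ 34.012*I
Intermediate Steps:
d = 16 (d = 16 + 0 = 16)
b = 209/1084 (b = 209*(1/1084) = 209/1084 ≈ 0.19280)
c = -1265903/1084 (c = 209/1084 - 1168 = -1265903/1084 ≈ -1167.8)
√(r(d) + c) = √(11 - 1265903/1084) = √(-1253979/1084) = 3*I*√37758701/542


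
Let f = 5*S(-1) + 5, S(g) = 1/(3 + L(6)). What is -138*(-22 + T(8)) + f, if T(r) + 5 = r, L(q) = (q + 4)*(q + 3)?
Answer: 244316/93 ≈ 2627.1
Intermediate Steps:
L(q) = (3 + q)*(4 + q) (L(q) = (4 + q)*(3 + q) = (3 + q)*(4 + q))
T(r) = -5 + r
S(g) = 1/93 (S(g) = 1/(3 + (12 + 6² + 7*6)) = 1/(3 + (12 + 36 + 42)) = 1/(3 + 90) = 1/93)
f = 470/93 (f = 5*(1/93) + 5 = 5/93 + 5 = 470/93 ≈ 5.0538)
-138*(-22 + T(8)) + f = -138*(-22 + (-5 + 8)) + 470/93 = -138*(-22 + 3) + 470/93 = -138*(-19) + 470/93 = 2622 + 470/93 = 244316/93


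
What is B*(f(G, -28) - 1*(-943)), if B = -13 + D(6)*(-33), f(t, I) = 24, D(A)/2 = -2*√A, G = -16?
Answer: -12571 + 127644*√6 ≈ 3.0009e+5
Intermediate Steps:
D(A) = -4*√A (D(A) = 2*(-2*√A) = -4*√A)
B = -13 + 132*√6 (B = -13 - 4*√6*(-33) = -13 + 132*√6 ≈ 310.33)
B*(f(G, -28) - 1*(-943)) = (-13 + 132*√6)*(24 - 1*(-943)) = (-13 + 132*√6)*(24 + 943) = (-13 + 132*√6)*967 = -12571 + 127644*√6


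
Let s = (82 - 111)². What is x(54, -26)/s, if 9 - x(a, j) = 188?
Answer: -179/841 ≈ -0.21284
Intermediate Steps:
x(a, j) = -179 (x(a, j) = 9 - 1*188 = 9 - 188 = -179)
s = 841 (s = (-29)² = 841)
x(54, -26)/s = -179/841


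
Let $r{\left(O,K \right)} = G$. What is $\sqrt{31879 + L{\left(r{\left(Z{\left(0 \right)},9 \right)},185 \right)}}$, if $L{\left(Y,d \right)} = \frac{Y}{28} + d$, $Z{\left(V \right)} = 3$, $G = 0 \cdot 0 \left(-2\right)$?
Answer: $8 \sqrt{501} \approx 179.06$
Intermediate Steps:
$G = 0$ ($G = 0 \left(-2\right) = 0$)
$r{\left(O,K \right)} = 0$
$L{\left(Y,d \right)} = d + \frac{Y}{28}$ ($L{\left(Y,d \right)} = Y \frac{1}{28} + d = \frac{Y}{28} + d = d + \frac{Y}{28}$)
$\sqrt{31879 + L{\left(r{\left(Z{\left(0 \right)},9 \right)},185 \right)}} = \sqrt{31879 + \left(185 + \frac{1}{28} \cdot 0\right)} = \sqrt{31879 + \left(185 + 0\right)} = \sqrt{31879 + 185} = \sqrt{32064} = 8 \sqrt{501}$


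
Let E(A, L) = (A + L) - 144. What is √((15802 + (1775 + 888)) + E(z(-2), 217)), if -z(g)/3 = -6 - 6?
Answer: √18574 ≈ 136.29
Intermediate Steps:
z(g) = 36 (z(g) = -3*(-6 - 6) = -3*(-12) = 36)
E(A, L) = -144 + A + L
√((15802 + (1775 + 888)) + E(z(-2), 217)) = √((15802 + (1775 + 888)) + (-144 + 36 + 217)) = √((15802 + 2663) + 109) = √(18465 + 109) = √18574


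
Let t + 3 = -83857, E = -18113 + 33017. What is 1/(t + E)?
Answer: -1/68956 ≈ -1.4502e-5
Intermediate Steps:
E = 14904
t = -83860 (t = -3 - 83857 = -83860)
1/(t + E) = 1/(-83860 + 14904) = 1/(-68956) = -1/68956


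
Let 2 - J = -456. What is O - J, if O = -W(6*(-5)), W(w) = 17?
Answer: -475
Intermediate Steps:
J = 458 (J = 2 - 1*(-456) = 2 + 456 = 458)
O = -17 (O = -1*17 = -17)
O - J = -17 - 1*458 = -17 - 458 = -475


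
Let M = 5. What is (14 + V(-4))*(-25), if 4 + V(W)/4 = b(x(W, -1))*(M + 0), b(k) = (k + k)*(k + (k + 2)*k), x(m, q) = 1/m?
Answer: -975/8 ≈ -121.88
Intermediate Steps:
x(m, q) = 1/m
b(k) = 2*k*(k + k*(2 + k)) (b(k) = (2*k)*(k + (2 + k)*k) = (2*k)*(k + k*(2 + k)) = 2*k*(k + k*(2 + k)))
V(W) = -16 + 40*(3 + 1/W)/W² (V(W) = -16 + 4*((2*(1/W)²*(3 + 1/W))*(5 + 0)) = -16 + 4*((2*(3 + 1/W)/W²)*5) = -16 + 4*(10*(3 + 1/W)/W²) = -16 + 40*(3 + 1/W)/W²)
(14 + V(-4))*(-25) = (14 + (-16 + 40/(-4)³ + 120/(-4)²))*(-25) = (14 + (-16 + 40*(-1/64) + 120*(1/16)))*(-25) = (14 + (-16 - 5/8 + 15/2))*(-25) = (14 - 73/8)*(-25) = (39/8)*(-25) = -975/8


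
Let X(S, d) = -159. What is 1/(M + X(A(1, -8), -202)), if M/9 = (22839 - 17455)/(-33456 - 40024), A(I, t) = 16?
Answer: -9185/1466472 ≈ -0.0062633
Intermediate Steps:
M = -6057/9185 (M = 9*((22839 - 17455)/(-33456 - 40024)) = 9*(5384/(-73480)) = 9*(5384*(-1/73480)) = 9*(-673/9185) = -6057/9185 ≈ -0.65944)
1/(M + X(A(1, -8), -202)) = 1/(-6057/9185 - 159) = 1/(-1466472/9185) = -9185/1466472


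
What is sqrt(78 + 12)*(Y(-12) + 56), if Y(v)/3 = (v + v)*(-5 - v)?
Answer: -1344*sqrt(10) ≈ -4250.1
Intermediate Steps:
Y(v) = 6*v*(-5 - v) (Y(v) = 3*((v + v)*(-5 - v)) = 3*((2*v)*(-5 - v)) = 3*(2*v*(-5 - v)) = 6*v*(-5 - v))
sqrt(78 + 12)*(Y(-12) + 56) = sqrt(78 + 12)*(-6*(-12)*(5 - 12) + 56) = sqrt(90)*(-6*(-12)*(-7) + 56) = (3*sqrt(10))*(-504 + 56) = (3*sqrt(10))*(-448) = -1344*sqrt(10)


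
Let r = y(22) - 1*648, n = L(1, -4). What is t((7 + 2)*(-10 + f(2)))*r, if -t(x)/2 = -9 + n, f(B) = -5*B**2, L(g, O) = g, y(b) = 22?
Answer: -10016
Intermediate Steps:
n = 1
t(x) = 16 (t(x) = -2*(-9 + 1) = -2*(-8) = 16)
r = -626 (r = 22 - 1*648 = 22 - 648 = -626)
t((7 + 2)*(-10 + f(2)))*r = 16*(-626) = -10016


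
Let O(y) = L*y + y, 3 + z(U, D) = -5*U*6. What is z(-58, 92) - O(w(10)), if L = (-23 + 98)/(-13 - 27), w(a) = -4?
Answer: 3467/2 ≈ 1733.5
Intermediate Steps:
L = -15/8 (L = 75/(-40) = 75*(-1/40) = -15/8 ≈ -1.8750)
z(U, D) = -3 - 30*U (z(U, D) = -3 - 5*U*6 = -3 - 30*U)
O(y) = -7*y/8 (O(y) = -15*y/8 + y = -7*y/8)
z(-58, 92) - O(w(10)) = (-3 - 30*(-58)) - (-7)*(-4)/8 = (-3 + 1740) - 1*7/2 = 1737 - 7/2 = 3467/2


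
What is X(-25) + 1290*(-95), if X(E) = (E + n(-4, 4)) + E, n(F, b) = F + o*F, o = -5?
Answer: -122584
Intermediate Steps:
n(F, b) = -4*F (n(F, b) = F - 5*F = -4*F)
X(E) = 16 + 2*E (X(E) = (E - 4*(-4)) + E = (E + 16) + E = (16 + E) + E = 16 + 2*E)
X(-25) + 1290*(-95) = (16 + 2*(-25)) + 1290*(-95) = (16 - 50) - 122550 = -34 - 122550 = -122584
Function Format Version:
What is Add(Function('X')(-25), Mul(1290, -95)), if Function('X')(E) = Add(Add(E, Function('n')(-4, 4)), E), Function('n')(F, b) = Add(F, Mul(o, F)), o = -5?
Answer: -122584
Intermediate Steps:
Function('n')(F, b) = Mul(-4, F) (Function('n')(F, b) = Add(F, Mul(-5, F)) = Mul(-4, F))
Function('X')(E) = Add(16, Mul(2, E)) (Function('X')(E) = Add(Add(E, Mul(-4, -4)), E) = Add(Add(E, 16), E) = Add(Add(16, E), E) = Add(16, Mul(2, E)))
Add(Function('X')(-25), Mul(1290, -95)) = Add(Add(16, Mul(2, -25)), Mul(1290, -95)) = Add(Add(16, -50), -122550) = Add(-34, -122550) = -122584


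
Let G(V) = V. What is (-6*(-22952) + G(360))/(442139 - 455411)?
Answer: -5753/553 ≈ -10.403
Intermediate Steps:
(-6*(-22952) + G(360))/(442139 - 455411) = (-6*(-22952) + 360)/(442139 - 455411) = (137712 + 360)/(-13272) = 138072*(-1/13272) = -5753/553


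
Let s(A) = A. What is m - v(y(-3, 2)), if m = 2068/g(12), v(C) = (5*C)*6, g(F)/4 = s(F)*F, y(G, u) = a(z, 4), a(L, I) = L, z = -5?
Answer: 22117/144 ≈ 153.59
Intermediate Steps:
y(G, u) = -5
g(F) = 4*F**2 (g(F) = 4*(F*F) = 4*F**2)
v(C) = 30*C
m = 517/144 (m = 2068/((4*12**2)) = 2068/((4*144)) = 2068/576 = 2068*(1/576) = 517/144 ≈ 3.5903)
m - v(y(-3, 2)) = 517/144 - 30*(-5) = 517/144 - 1*(-150) = 517/144 + 150 = 22117/144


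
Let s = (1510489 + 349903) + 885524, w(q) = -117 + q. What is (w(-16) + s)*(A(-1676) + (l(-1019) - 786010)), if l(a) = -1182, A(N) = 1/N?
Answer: -3622604300144919/1676 ≈ -2.1615e+12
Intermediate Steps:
s = 2745916 (s = 1860392 + 885524 = 2745916)
(w(-16) + s)*(A(-1676) + (l(-1019) - 786010)) = ((-117 - 16) + 2745916)*(1/(-1676) + (-1182 - 786010)) = (-133 + 2745916)*(-1/1676 - 787192) = 2745783*(-1319333793/1676) = -3622604300144919/1676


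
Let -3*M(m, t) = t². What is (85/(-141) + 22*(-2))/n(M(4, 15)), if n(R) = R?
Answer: 6289/10575 ≈ 0.59470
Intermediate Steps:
M(m, t) = -t²/3
(85/(-141) + 22*(-2))/n(M(4, 15)) = (85/(-141) + 22*(-2))/((-⅓*15²)) = (85*(-1/141) - 44)/((-⅓*225)) = (-85/141 - 44)/(-75) = -6289/141*(-1/75) = 6289/10575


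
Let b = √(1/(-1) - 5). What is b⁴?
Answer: 36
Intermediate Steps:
b = I*√6 (b = √(-1 - 5) = √(-6) = I*√6 ≈ 2.4495*I)
b⁴ = (I*√6)⁴ = 36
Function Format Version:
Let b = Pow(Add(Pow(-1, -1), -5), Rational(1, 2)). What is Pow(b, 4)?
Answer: 36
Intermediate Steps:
b = Mul(I, Pow(6, Rational(1, 2))) (b = Pow(Add(-1, -5), Rational(1, 2)) = Pow(-6, Rational(1, 2)) = Mul(I, Pow(6, Rational(1, 2))) ≈ Mul(2.4495, I))
Pow(b, 4) = Pow(Mul(I, Pow(6, Rational(1, 2))), 4) = 36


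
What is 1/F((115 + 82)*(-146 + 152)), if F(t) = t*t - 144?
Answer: 1/1396980 ≈ 7.1583e-7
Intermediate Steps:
F(t) = -144 + t**2 (F(t) = t**2 - 144 = -144 + t**2)
1/F((115 + 82)*(-146 + 152)) = 1/(-144 + ((115 + 82)*(-146 + 152))**2) = 1/(-144 + (197*6)**2) = 1/(-144 + 1182**2) = 1/(-144 + 1397124) = 1/1396980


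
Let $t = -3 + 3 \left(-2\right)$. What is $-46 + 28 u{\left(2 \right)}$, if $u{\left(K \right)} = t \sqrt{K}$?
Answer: $-46 - 252 \sqrt{2} \approx -402.38$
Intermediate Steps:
$t = -9$ ($t = -3 - 6 = -9$)
$u{\left(K \right)} = - 9 \sqrt{K}$
$-46 + 28 u{\left(2 \right)} = -46 + 28 \left(- 9 \sqrt{2}\right) = -46 - 252 \sqrt{2}$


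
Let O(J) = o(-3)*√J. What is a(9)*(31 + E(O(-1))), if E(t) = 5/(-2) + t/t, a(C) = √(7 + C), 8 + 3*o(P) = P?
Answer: 118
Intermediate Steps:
o(P) = -8/3 + P/3
O(J) = -11*√J/3 (O(J) = (-8/3 + (⅓)*(-3))*√J = (-8/3 - 1)*√J = -11*√J/3)
E(t) = -3/2 (E(t) = 5*(-½) + 1 = -5/2 + 1 = -3/2)
a(9)*(31 + E(O(-1))) = √(7 + 9)*(31 - 3/2) = √16*(59/2) = 4*(59/2) = 118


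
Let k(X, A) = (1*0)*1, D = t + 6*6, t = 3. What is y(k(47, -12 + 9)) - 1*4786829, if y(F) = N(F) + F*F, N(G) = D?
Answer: -4786790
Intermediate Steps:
D = 39 (D = 3 + 6*6 = 3 + 36 = 39)
N(G) = 39
k(X, A) = 0 (k(X, A) = 0*1 = 0)
y(F) = 39 + F² (y(F) = 39 + F*F = 39 + F²)
y(k(47, -12 + 9)) - 1*4786829 = (39 + 0²) - 1*4786829 = (39 + 0) - 4786829 = 39 - 4786829 = -4786790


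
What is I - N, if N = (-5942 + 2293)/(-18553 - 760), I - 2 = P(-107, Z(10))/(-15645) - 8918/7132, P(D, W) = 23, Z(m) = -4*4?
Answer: 967078667/1729492170 ≈ 0.55917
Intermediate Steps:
Z(m) = -16
I = 41737067/55790070 (I = 2 + (23/(-15645) - 8918/7132) = 2 + (23*(-1/15645) - 8918*1/7132) = 2 + (-23/15645 - 4459/3566) = 2 - 69843073/55790070 = 41737067/55790070 ≈ 0.74811)
N = 41/217 (N = -3649/(-19313) = -3649*(-1/19313) = 41/217 ≈ 0.18894)
I - N = 41737067/55790070 - 1*41/217 = 41737067/55790070 - 41/217 = 967078667/1729492170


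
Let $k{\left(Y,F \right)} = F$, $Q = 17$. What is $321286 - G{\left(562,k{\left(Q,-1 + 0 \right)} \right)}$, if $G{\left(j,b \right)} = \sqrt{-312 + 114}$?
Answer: $321286 - 3 i \sqrt{22} \approx 3.2129 \cdot 10^{5} - 14.071 i$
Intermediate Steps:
$G{\left(j,b \right)} = 3 i \sqrt{22}$ ($G{\left(j,b \right)} = \sqrt{-198} = 3 i \sqrt{22}$)
$321286 - G{\left(562,k{\left(Q,-1 + 0 \right)} \right)} = 321286 - 3 i \sqrt{22}$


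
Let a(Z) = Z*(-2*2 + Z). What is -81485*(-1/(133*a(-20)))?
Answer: 16297/12768 ≈ 1.2764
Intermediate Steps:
a(Z) = Z*(-4 + Z)
-81485*(-1/(133*a(-20))) = -81485*1/(2660*(-4 - 20)) = -81485/(-20*(-24)*(-133)) = -81485/(480*(-133)) = -81485/(-63840) = -81485*(-1/63840) = 16297/12768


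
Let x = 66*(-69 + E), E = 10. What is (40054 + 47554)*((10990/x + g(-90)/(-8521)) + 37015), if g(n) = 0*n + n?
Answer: 53795388149681120/16590387 ≈ 3.2426e+9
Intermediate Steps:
x = -3894 (x = 66*(-69 + 10) = 66*(-59) = -3894)
g(n) = n (g(n) = 0 + n = n)
(40054 + 47554)*((10990/x + g(-90)/(-8521)) + 37015) = (40054 + 47554)*((10990/(-3894) - 90/(-8521)) + 37015) = 87608*((10990*(-1/3894) - 90*(-1/8521)) + 37015) = 87608*((-5495/1947 + 90/8521) + 37015) = 87608*(-46647665/16590387 + 37015) = 87608*(614046527140/16590387) = 53795388149681120/16590387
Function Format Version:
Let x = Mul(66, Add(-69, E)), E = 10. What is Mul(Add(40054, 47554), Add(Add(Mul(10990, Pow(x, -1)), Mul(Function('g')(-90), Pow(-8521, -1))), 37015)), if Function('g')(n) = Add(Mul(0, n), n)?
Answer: Rational(53795388149681120, 16590387) ≈ 3.2426e+9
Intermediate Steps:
x = -3894 (x = Mul(66, Add(-69, 10)) = Mul(66, -59) = -3894)
Function('g')(n) = n (Function('g')(n) = Add(0, n) = n)
Mul(Add(40054, 47554), Add(Add(Mul(10990, Pow(x, -1)), Mul(Function('g')(-90), Pow(-8521, -1))), 37015)) = Mul(Add(40054, 47554), Add(Add(Mul(10990, Pow(-3894, -1)), Mul(-90, Pow(-8521, -1))), 37015)) = Mul(87608, Add(Add(Mul(10990, Rational(-1, 3894)), Mul(-90, Rational(-1, 8521))), 37015)) = Mul(87608, Add(Add(Rational(-5495, 1947), Rational(90, 8521)), 37015)) = Mul(87608, Add(Rational(-46647665, 16590387), 37015)) = Mul(87608, Rational(614046527140, 16590387)) = Rational(53795388149681120, 16590387)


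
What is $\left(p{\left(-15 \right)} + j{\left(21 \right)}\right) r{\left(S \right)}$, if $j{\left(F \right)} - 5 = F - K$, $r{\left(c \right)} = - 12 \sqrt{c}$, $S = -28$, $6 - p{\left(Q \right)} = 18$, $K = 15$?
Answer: $24 i \sqrt{7} \approx 63.498 i$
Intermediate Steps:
$p{\left(Q \right)} = -12$ ($p{\left(Q \right)} = 6 - 18 = -12$)
$j{\left(F \right)} = -10 + F$ ($j{\left(F \right)} = 5 + \left(F - 15\right) = 5 + \left(-15 + F\right) = -10 + F$)
$\left(p{\left(-15 \right)} + j{\left(21 \right)}\right) r{\left(S \right)} = \left(-12 + \left(-10 + 21\right)\right) \left(- 12 \sqrt{-28}\right) = \left(-12 + 11\right) \left(- 12 \cdot 2 i \sqrt{7}\right) = - \left(-24\right) i \sqrt{7} = 24 i \sqrt{7}$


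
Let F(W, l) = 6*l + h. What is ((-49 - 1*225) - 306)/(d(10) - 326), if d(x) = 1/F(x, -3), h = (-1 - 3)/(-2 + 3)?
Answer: 12760/7173 ≈ 1.7789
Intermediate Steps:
h = -4 (h = -4/1 = -4*1 = -4)
F(W, l) = -4 + 6*l (F(W, l) = 6*l - 4 = -4 + 6*l)
d(x) = -1/22 (d(x) = 1/(-4 + 6*(-3)) = 1/(-4 - 18) = 1/(-22) = -1/22)
((-49 - 1*225) - 306)/(d(10) - 326) = ((-49 - 1*225) - 306)/(-1/22 - 326) = ((-49 - 225) - 306)/(-7173/22) = (-274 - 306)*(-22/7173) = -580*(-22/7173) = 12760/7173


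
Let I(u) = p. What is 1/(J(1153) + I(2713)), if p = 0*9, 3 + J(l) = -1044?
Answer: -1/1047 ≈ -0.00095511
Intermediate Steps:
J(l) = -1047 (J(l) = -3 - 1044 = -1047)
p = 0
I(u) = 0
1/(J(1153) + I(2713)) = 1/(-1047 + 0) = 1/(-1047) = -1/1047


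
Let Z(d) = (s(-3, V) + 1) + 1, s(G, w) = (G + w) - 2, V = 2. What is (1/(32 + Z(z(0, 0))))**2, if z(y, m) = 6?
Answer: 1/961 ≈ 0.0010406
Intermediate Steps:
s(G, w) = -2 + G + w
Z(d) = -1 (Z(d) = ((-2 - 3 + 2) + 1) + 1 = (-3 + 1) + 1 = -2 + 1 = -1)
(1/(32 + Z(z(0, 0))))**2 = (1/(32 - 1))**2 = (1/31)**2 = 1/961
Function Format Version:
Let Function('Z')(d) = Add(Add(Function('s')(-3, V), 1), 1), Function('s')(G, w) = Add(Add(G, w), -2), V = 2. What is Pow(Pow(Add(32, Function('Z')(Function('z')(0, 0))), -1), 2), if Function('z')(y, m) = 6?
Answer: Rational(1, 961) ≈ 0.0010406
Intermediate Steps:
Function('s')(G, w) = Add(-2, G, w)
Function('Z')(d) = -1 (Function('Z')(d) = Add(Add(Add(-2, -3, 2), 1), 1) = Add(Add(-3, 1), 1) = Add(-2, 1) = -1)
Pow(Pow(Add(32, Function('Z')(Function('z')(0, 0))), -1), 2) = Pow(Pow(Add(32, -1), -1), 2) = Pow(Pow(31, -1), 2) = Pow(Rational(1, 31), 2) = Rational(1, 961)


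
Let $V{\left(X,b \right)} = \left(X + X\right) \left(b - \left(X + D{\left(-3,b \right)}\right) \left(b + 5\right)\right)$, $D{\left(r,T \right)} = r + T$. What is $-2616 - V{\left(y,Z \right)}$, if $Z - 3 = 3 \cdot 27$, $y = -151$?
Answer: $1904212$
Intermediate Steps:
$D{\left(r,T \right)} = T + r$
$Z = 84$ ($Z = 3 + 3 \cdot 27 = 3 + 81 = 84$)
$V{\left(X,b \right)} = 2 X \left(b - \left(5 + b\right) \left(-3 + X + b\right)\right)$ ($V{\left(X,b \right)} = \left(X + X\right) \left(b - \left(X + \left(b - 3\right)\right) \left(b + 5\right)\right) = 2 X \left(b - \left(X + \left(-3 + b\right)\right) \left(5 + b\right)\right) = 2 X \left(b - \left(-3 + X + b\right) \left(5 + b\right)\right) = 2 X \left(b - \left(5 + b\right) \left(-3 + X + b\right)\right)$)
$-2616 - V{\left(y,Z \right)} = -2616 - 2 \left(-151\right) \left(15 - 84 - 84^{2} - -755 - \left(-151\right) 84\right) = -2616 - 2 \left(-151\right) \left(15 - 84 - 7056 + 755 + 12684\right) = -2616 - 2 \left(-151\right) 6314 = -2616 - -1906828 = -2616 + 1906828 = 1904212$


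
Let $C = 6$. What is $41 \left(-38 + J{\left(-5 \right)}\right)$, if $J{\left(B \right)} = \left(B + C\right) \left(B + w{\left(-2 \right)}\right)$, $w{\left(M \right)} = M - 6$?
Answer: $-2091$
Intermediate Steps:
$w{\left(M \right)} = -6 + M$ ($w{\left(M \right)} = M - 6 = -6 + M$)
$J{\left(B \right)} = \left(-8 + B\right) \left(6 + B\right)$ ($J{\left(B \right)} = \left(B + 6\right) \left(B - 8\right) = \left(6 + B\right) \left(B - 8\right) = \left(6 + B\right) \left(-8 + B\right) = \left(-8 + B\right) \left(6 + B\right)$)
$41 \left(-38 + J{\left(-5 \right)}\right) = 41 \left(-38 - \left(38 - 25\right)\right) = 41 \left(-38 + \left(-48 + 25 + 10\right)\right) = 41 \left(-38 - 13\right) = 41 \left(-51\right) = -2091$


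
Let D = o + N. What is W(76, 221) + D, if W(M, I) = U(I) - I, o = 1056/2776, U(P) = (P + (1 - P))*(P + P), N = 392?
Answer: 212843/347 ≈ 613.38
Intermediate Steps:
U(P) = 2*P (U(P) = 1*(2*P) = 2*P)
o = 132/347 (o = 1056*(1/2776) = 132/347 ≈ 0.38040)
W(M, I) = I (W(M, I) = 2*I - I = I)
D = 136156/347 (D = 132/347 + 392 = 136156/347 ≈ 392.38)
W(76, 221) + D = 221 + 136156/347 = 212843/347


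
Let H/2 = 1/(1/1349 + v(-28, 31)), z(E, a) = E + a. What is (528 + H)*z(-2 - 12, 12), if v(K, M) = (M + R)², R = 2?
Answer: -775667434/734531 ≈ -1056.0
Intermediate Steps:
v(K, M) = (2 + M)² (v(K, M) = (M + 2)² = (2 + M)²)
H = 1349/734531 (H = 2/(1/1349 + (2 + 31)²) = 2/(1/1349 + 33²) = 2/(1/1349 + 1089) = 2/(1469062/1349) = 2*(1349/1469062) = 1349/734531 ≈ 0.0018365)
(528 + H)*z(-2 - 12, 12) = (528 + 1349/734531)*((-2 - 12) + 12) = 387833717*(-14 + 12)/734531 = (387833717/734531)*(-2) = -775667434/734531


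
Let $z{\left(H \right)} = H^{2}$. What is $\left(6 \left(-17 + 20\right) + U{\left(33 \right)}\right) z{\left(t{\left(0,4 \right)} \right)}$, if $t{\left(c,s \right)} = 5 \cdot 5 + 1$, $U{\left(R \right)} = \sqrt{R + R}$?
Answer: $12168 + 676 \sqrt{66} \approx 17660.0$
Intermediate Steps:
$U{\left(R \right)} = \sqrt{2} \sqrt{R}$ ($U{\left(R \right)} = \sqrt{2 R} = \sqrt{2} \sqrt{R}$)
$t{\left(c,s \right)} = 26$ ($t{\left(c,s \right)} = 25 + 1 = 26$)
$\left(6 \left(-17 + 20\right) + U{\left(33 \right)}\right) z{\left(t{\left(0,4 \right)} \right)} = \left(6 \left(-17 + 20\right) + \sqrt{2} \sqrt{33}\right) 26^{2} = \left(6 \cdot 3 + \sqrt{66}\right) 676 = \left(18 + \sqrt{66}\right) 676 = 12168 + 676 \sqrt{66}$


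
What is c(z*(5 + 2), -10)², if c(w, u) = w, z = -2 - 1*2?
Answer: 784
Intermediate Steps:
z = -4 (z = -2 - 2 = -4)
c(z*(5 + 2), -10)² = (-4*(5 + 2))² = (-4*7)² = (-28)² = 784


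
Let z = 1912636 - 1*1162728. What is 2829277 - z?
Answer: 2079369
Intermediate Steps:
z = 749908 (z = 1912636 - 1162728 = 749908)
2829277 - z = 2829277 - 1*749908 = 2829277 - 749908 = 2079369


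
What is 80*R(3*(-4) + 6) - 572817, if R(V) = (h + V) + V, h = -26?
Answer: -575857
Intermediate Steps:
R(V) = -26 + 2*V (R(V) = (-26 + V) + V = -26 + 2*V)
80*R(3*(-4) + 6) - 572817 = 80*(-26 + 2*(3*(-4) + 6)) - 572817 = 80*(-26 + 2*(-12 + 6)) - 572817 = 80*(-26 + 2*(-6)) - 572817 = 80*(-26 - 12) - 572817 = 80*(-38) - 572817 = -3040 - 572817 = -575857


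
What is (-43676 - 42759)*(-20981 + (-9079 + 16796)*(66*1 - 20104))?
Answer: 13367538110745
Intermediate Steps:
(-43676 - 42759)*(-20981 + (-9079 + 16796)*(66*1 - 20104)) = -86435*(-20981 + 7717*(66 - 20104)) = -86435*(-20981 + 7717*(-20038)) = -86435*(-20981 - 154633246) = -86435*(-154654227) = 13367538110745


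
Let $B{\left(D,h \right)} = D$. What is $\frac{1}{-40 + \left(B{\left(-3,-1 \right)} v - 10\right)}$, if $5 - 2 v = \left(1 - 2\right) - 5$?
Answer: $- \frac{2}{133} \approx -0.015038$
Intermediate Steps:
$v = \frac{11}{2}$ ($v = \frac{5}{2} - \frac{\left(1 - 2\right) - 5}{2} = \frac{5}{2} - \frac{-1 - 5}{2} = \frac{5}{2} - -3 = \frac{5}{2} + 3 = \frac{11}{2} \approx 5.5$)
$\frac{1}{-40 + \left(B{\left(-3,-1 \right)} v - 10\right)} = \frac{1}{-40 - \frac{53}{2}} = \frac{1}{- \frac{133}{2}} = - \frac{2}{133}$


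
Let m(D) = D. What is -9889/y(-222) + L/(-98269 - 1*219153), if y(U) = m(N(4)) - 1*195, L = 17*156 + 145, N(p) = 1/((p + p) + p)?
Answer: 37661291713/742450058 ≈ 50.726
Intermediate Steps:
N(p) = 1/(3*p) (N(p) = 1/(2*p + p) = 1/(3*p))
L = 2797 (L = 2652 + 145 = 2797)
y(U) = -2339/12 (y(U) = (1/3)/4 - 1*195 = (1/3)*(1/4) - 195 = 1/12 - 195 = -2339/12)
-9889/y(-222) + L/(-98269 - 1*219153) = -9889/(-2339/12) + 2797/(-98269 - 1*219153) = -9889*(-12/2339) + 2797/(-98269 - 219153) = 118668/2339 + 2797/(-317422) = 118668/2339 + 2797*(-1/317422) = 118668/2339 - 2797/317422 = 37661291713/742450058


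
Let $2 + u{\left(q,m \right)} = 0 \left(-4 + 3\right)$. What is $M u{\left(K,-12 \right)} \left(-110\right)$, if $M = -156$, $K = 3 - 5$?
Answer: $-34320$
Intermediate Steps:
$K = -2$
$u{\left(q,m \right)} = -2$ ($u{\left(q,m \right)} = -2 + 0 \left(-4 + 3\right) = -2 + 0 \left(-1\right) = -2 + 0 = -2$)
$M u{\left(K,-12 \right)} \left(-110\right) = \left(-156\right) \left(-2\right) \left(-110\right) = 312 \left(-110\right) = -34320$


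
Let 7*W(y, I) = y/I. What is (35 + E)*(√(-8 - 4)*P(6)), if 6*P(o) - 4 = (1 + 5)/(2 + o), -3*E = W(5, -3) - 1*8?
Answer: 22591*I*√3/378 ≈ 103.52*I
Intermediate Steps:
W(y, I) = y/(7*I) (W(y, I) = (y/I)/7 = y/(7*I))
E = 173/63 (E = -((⅐)*5/(-3) - 1*8)/3 = -((⅐)*5*(-⅓) - 8)/3 = -(-5/21 - 8)/3 = -⅓*(-173/21) = 173/63 ≈ 2.7460)
P(o) = ⅔ + 1/(2 + o) (P(o) = ⅔ + ((1 + 5)/(2 + o))/6 = ⅔ + (6/(2 + o))/6 = ⅔ + 1/(2 + o))
(35 + E)*(√(-8 - 4)*P(6)) = (35 + 173/63)*(√(-8 - 4)*((7 + 2*6)/(3*(2 + 6)))) = 2378*(√(-12)*((⅓)*(7 + 12)/8))/63 = 2378*((2*I*√3)*((⅓)*(⅛)*19))/63 = 2378*((2*I*√3)*(19/24))/63 = 2378*(19*I*√3/12)/63 = 22591*I*√3/378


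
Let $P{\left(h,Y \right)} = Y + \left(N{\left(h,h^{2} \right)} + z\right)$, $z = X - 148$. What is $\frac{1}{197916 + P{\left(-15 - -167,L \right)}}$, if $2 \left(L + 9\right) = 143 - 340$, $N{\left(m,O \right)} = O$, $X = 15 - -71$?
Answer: $\frac{2}{441701} \approx 4.528 \cdot 10^{-6}$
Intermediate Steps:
$X = 86$ ($X = 15 + 71 = 86$)
$L = - \frac{215}{2}$ ($L = -9 + \frac{143 - 340}{2} = -9 + \frac{1}{2} \left(-197\right) = -9 - \frac{197}{2} = - \frac{215}{2} \approx -107.5$)
$z = -62$ ($z = 86 - 148 = -62$)
$P{\left(h,Y \right)} = -62 + Y + h^{2}$ ($P{\left(h,Y \right)} = Y + \left(h^{2} - 62\right) = Y + \left(-62 + h^{2}\right) = -62 + Y + h^{2}$)
$\frac{1}{197916 + P{\left(-15 - -167,L \right)}} = \frac{1}{197916 - \left(\frac{339}{2} - \left(-15 - -167\right)^{2}\right)} = \frac{1}{197916 - \left(\frac{339}{2} - \left(-15 + 167\right)^{2}\right)} = \frac{1}{197916 - \left(\frac{339}{2} - 23104\right)} = \frac{1}{197916 - - \frac{45869}{2}} = \frac{1}{197916 + \frac{45869}{2}} = \frac{1}{\frac{441701}{2}} = \frac{2}{441701}$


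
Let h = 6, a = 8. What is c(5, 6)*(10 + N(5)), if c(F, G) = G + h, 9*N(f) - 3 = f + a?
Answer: 424/3 ≈ 141.33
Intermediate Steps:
N(f) = 11/9 + f/9 (N(f) = ⅓ + (f + 8)/9 = ⅓ + (8 + f)/9 = ⅓ + (8/9 + f/9) = 11/9 + f/9)
c(F, G) = 6 + G (c(F, G) = G + 6 = 6 + G)
c(5, 6)*(10 + N(5)) = (6 + 6)*(10 + (11/9 + (⅑)*5)) = 12*(10 + (11/9 + 5/9)) = 12*(10 + 16/9) = 12*(106/9) = 424/3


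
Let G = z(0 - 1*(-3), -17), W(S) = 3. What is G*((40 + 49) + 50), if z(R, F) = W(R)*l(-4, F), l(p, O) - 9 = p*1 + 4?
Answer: 3753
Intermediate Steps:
l(p, O) = 13 + p (l(p, O) = 9 + (p*1 + 4) = 9 + (p + 4) = 9 + (4 + p) = 13 + p)
z(R, F) = 27 (z(R, F) = 3*(13 - 4) = 3*9 = 27)
G = 27
G*((40 + 49) + 50) = 27*((40 + 49) + 50) = 27*(89 + 50) = 27*139 = 3753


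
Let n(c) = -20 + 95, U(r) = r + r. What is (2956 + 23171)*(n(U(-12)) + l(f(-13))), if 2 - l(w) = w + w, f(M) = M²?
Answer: -6819147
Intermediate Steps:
U(r) = 2*r
l(w) = 2 - 2*w (l(w) = 2 - (w + w) = 2 - 2*w)
n(c) = 75
(2956 + 23171)*(n(U(-12)) + l(f(-13))) = (2956 + 23171)*(75 + (2 - 2*(-13)²)) = 26127*(75 + (2 - 2*169)) = 26127*(75 + (2 - 338)) = 26127*(75 - 336) = 26127*(-261) = -6819147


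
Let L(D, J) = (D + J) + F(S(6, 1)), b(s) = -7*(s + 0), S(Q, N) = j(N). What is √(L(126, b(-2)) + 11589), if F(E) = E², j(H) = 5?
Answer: 3*√1306 ≈ 108.42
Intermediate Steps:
S(Q, N) = 5
b(s) = -7*s
L(D, J) = 25 + D + J (L(D, J) = (D + J) + 5² = (D + J) + 25 = 25 + D + J)
√(L(126, b(-2)) + 11589) = √((25 + 126 - 7*(-2)) + 11589) = √((25 + 126 + 14) + 11589) = √(165 + 11589) = √11754 = 3*√1306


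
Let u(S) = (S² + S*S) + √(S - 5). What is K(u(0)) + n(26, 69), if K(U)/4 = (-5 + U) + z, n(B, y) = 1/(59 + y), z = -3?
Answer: -4095/128 + 4*I*√5 ≈ -31.992 + 8.9443*I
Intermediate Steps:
u(S) = √(-5 + S) + 2*S² (u(S) = (S² + S²) + √(-5 + S) = 2*S² + √(-5 + S) = √(-5 + S) + 2*S²)
K(U) = -32 + 4*U (K(U) = 4*((-5 + U) - 3) = 4*(-8 + U) = -32 + 4*U)
K(u(0)) + n(26, 69) = (-32 + 4*(√(-5 + 0) + 2*0²)) + 1/(59 + 69) = (-32 + 4*(√(-5) + 2*0)) + 1/128 = (-32 + 4*(I*√5 + 0)) + 1/128 = (-32 + 4*(I*√5)) + 1/128 = (-32 + 4*I*√5) + 1/128 = -4095/128 + 4*I*√5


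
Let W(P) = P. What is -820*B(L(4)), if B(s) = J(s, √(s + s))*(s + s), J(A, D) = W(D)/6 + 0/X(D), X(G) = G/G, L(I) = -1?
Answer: 820*I*√2/3 ≈ 386.55*I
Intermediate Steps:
X(G) = 1
J(A, D) = D/6 (J(A, D) = D/6 + 0/1 = D*(⅙) + 0*1 = D/6 + 0 = D/6)
B(s) = √2*s^(3/2)/3 (B(s) = (√(s + s)/6)*(s + s) = (√(2*s)/6)*(2*s) = ((√2*√s)/6)*(2*s) = (√2*√s/6)*(2*s) = √2*s^(3/2)/3)
-820*B(L(4)) = -820*√2*(-1)^(3/2)/3 = -820*√2*(-I)/3 = -(-820)*I*√2/3 = 820*I*√2/3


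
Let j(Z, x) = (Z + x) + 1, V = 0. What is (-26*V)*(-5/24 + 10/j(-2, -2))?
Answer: 0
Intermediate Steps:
j(Z, x) = 1 + Z + x
(-26*V)*(-5/24 + 10/j(-2, -2)) = (-26*0)*(-5/24 + 10/(1 - 2 - 2)) = 0*(-5*1/24 + 10/(-3)) = 0*(-5/24 + 10*(-⅓)) = 0*(-5/24 - 10/3) = 0*(-85/24) = 0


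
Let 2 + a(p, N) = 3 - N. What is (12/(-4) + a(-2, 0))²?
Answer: 4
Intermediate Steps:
a(p, N) = 1 - N (a(p, N) = -2 + (3 - N) = 1 - N)
(12/(-4) + a(-2, 0))² = (12/(-4) + (1 - 1*0))² = (12*(-¼) + (1 + 0))² = (-3 + 1)² = (-2)² = 4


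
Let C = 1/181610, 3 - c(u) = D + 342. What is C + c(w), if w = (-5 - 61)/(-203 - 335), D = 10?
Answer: -63381889/181610 ≈ -349.00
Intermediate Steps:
w = 33/269 (w = -66/(-538) = -66*(-1/538) = 33/269 ≈ 0.12268)
c(u) = -349 (c(u) = 3 - (10 + 342) = 3 - 1*352 = 3 - 352 = -349)
C = 1/181610 ≈ 5.5063e-6
C + c(w) = 1/181610 - 349 = -63381889/181610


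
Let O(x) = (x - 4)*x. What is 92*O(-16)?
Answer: 29440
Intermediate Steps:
O(x) = x*(-4 + x) (O(x) = (-4 + x)*x = x*(-4 + x))
92*O(-16) = 92*(-16*(-4 - 16)) = 92*(-16*(-20)) = 92*320 = 29440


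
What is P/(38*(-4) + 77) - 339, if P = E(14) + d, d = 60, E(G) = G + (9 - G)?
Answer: -8498/25 ≈ -339.92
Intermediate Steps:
E(G) = 9
P = 69 (P = 9 + 60 = 69)
P/(38*(-4) + 77) - 339 = 69/(38*(-4) + 77) - 339 = 69/(-152 + 77) - 339 = 69/(-75) - 339 = -1/75*69 - 339 = -23/25 - 339 = -8498/25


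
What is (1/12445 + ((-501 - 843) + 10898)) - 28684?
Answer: -238072849/12445 ≈ -19130.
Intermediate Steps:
(1/12445 + ((-501 - 843) + 10898)) - 28684 = (1/12445 + (-1344 + 10898)) - 28684 = (1/12445 + 9554) - 28684 = 118899531/12445 - 28684 = -238072849/12445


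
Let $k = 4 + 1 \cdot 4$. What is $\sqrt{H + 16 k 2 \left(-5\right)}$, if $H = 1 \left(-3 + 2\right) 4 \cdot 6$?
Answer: $2 i \sqrt{326} \approx 36.111 i$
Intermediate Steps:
$k = 8$ ($k = 4 + 4 = 8$)
$H = -24$ ($H = 1 \left(\left(-1\right) 4\right) 6 = 1 \left(-4\right) 6 = \left(-4\right) 6 = -24$)
$\sqrt{H + 16 k 2 \left(-5\right)} = \sqrt{-24 + 16 \cdot 8 \cdot 2 \left(-5\right)} = \sqrt{-24 + 128 \left(-10\right)} = \sqrt{-24 - 1280} = \sqrt{-1304} = 2 i \sqrt{326}$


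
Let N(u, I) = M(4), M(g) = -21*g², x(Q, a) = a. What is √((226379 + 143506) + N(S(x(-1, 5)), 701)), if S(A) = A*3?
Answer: 3*√41061 ≈ 607.91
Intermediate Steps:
S(A) = 3*A
N(u, I) = -336 (N(u, I) = -21*4² = -21*16 = -336)
√((226379 + 143506) + N(S(x(-1, 5)), 701)) = √((226379 + 143506) - 336) = √(369885 - 336) = √369549 = 3*√41061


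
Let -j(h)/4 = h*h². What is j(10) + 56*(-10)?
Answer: -4560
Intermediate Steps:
j(h) = -4*h³ (j(h) = -4*h*h² = -4*h³)
j(10) + 56*(-10) = -4*10³ + 56*(-10) = -4*1000 - 560 = -4000 - 560 = -4560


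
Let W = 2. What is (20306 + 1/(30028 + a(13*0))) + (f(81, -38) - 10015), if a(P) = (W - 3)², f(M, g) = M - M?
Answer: 309028440/30029 ≈ 10291.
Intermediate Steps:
f(M, g) = 0
a(P) = 1 (a(P) = (2 - 3)² = (-1)² = 1)
(20306 + 1/(30028 + a(13*0))) + (f(81, -38) - 10015) = (20306 + 1/(30028 + 1)) + (0 - 10015) = (20306 + 1/30029) - 10015 = 609768875/30029 - 10015 = 309028440/30029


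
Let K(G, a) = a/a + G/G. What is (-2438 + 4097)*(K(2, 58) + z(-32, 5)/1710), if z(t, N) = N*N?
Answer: 381017/114 ≈ 3342.3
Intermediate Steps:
z(t, N) = N²
K(G, a) = 2 (K(G, a) = 1 + 1 = 2)
(-2438 + 4097)*(K(2, 58) + z(-32, 5)/1710) = (-2438 + 4097)*(2 + 5²/1710) = 1659*(2 + 25*(1/1710)) = 1659*(2 + 5/342) = 1659*(689/342) = 381017/114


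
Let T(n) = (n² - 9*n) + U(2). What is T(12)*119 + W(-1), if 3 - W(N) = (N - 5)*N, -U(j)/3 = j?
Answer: 3567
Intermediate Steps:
U(j) = -3*j
T(n) = -6 + n² - 9*n (T(n) = (n² - 9*n) - 3*2 = (n² - 9*n) - 6 = -6 + n² - 9*n)
W(N) = 3 - N*(-5 + N) (W(N) = 3 - (N - 5)*N = 3 - (-5 + N)*N = 3 - N*(-5 + N))
T(12)*119 + W(-1) = (-6 + 12² - 9*12)*119 + (3 - 1*(-1)² + 5*(-1)) = (-6 + 144 - 108)*119 + (3 - 1*1 - 5) = 30*119 + (3 - 1 - 5) = 3570 - 3 = 3567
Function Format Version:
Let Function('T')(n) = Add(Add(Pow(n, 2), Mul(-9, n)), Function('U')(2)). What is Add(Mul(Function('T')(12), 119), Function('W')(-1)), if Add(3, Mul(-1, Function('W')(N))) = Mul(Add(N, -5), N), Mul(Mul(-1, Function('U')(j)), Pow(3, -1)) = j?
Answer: 3567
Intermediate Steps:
Function('U')(j) = Mul(-3, j)
Function('T')(n) = Add(-6, Pow(n, 2), Mul(-9, n)) (Function('T')(n) = Add(Add(Pow(n, 2), Mul(-9, n)), Mul(-3, 2)) = Add(Add(Pow(n, 2), Mul(-9, n)), -6) = Add(-6, Pow(n, 2), Mul(-9, n)))
Function('W')(N) = Add(3, Mul(-1, N, Add(-5, N))) (Function('W')(N) = Add(3, Mul(-1, Mul(Add(N, -5), N))) = Add(3, Mul(-1, Mul(Add(-5, N), N))) = Add(3, Mul(-1, Mul(N, Add(-5, N)))) = Add(3, Mul(-1, N, Add(-5, N))))
Add(Mul(Function('T')(12), 119), Function('W')(-1)) = Add(Mul(Add(-6, Pow(12, 2), Mul(-9, 12)), 119), Add(3, Mul(-1, Pow(-1, 2)), Mul(5, -1))) = Add(Mul(Add(-6, 144, -108), 119), Add(3, Mul(-1, 1), -5)) = Add(Mul(30, 119), Add(3, -1, -5)) = Add(3570, -3) = 3567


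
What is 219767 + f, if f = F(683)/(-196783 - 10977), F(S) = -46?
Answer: 22829395983/103880 ≈ 2.1977e+5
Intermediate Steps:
f = 23/103880 (f = -46/(-196783 - 10977) = -46/(-207760) = -46*(-1/207760) = 23/103880 ≈ 0.00022141)
219767 + f = 219767 + 23/103880 = 22829395983/103880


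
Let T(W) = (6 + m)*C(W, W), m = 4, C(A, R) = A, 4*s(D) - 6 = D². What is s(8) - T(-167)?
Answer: 3375/2 ≈ 1687.5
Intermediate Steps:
s(D) = 3/2 + D²/4
T(W) = 10*W (T(W) = (6 + 4)*W = 10*W)
s(8) - T(-167) = (3/2 + (¼)*8²) - 10*(-167) = (3/2 + (¼)*64) - 1*(-1670) = (3/2 + 16) + 1670 = 35/2 + 1670 = 3375/2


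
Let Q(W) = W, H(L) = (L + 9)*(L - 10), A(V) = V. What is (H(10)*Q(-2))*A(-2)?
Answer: 0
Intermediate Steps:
H(L) = (-10 + L)*(9 + L) (H(L) = (9 + L)*(-10 + L) = (-10 + L)*(9 + L))
(H(10)*Q(-2))*A(-2) = ((-90 + 10**2 - 1*10)*(-2))*(-2) = ((-90 + 100 - 10)*(-2))*(-2) = (0*(-2))*(-2) = 0*(-2) = 0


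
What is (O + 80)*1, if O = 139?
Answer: 219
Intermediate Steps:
(O + 80)*1 = (139 + 80)*1 = 219*1 = 219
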